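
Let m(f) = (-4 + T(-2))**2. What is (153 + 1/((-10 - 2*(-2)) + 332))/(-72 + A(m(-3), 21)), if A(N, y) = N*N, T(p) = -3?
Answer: 49879/759254 ≈ 0.065695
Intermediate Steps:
m(f) = 49 (m(f) = (-4 - 3)**2 = (-7)**2 = 49)
A(N, y) = N**2
(153 + 1/((-10 - 2*(-2)) + 332))/(-72 + A(m(-3), 21)) = (153 + 1/((-10 - 2*(-2)) + 332))/(-72 + 49**2) = (153 + 1/((-10 + 4) + 332))/(-72 + 2401) = (153 + 1/(-6 + 332))/2329 = (153 + 1/326)*(1/2329) = (49879/326)*(1/2329) = 49879/759254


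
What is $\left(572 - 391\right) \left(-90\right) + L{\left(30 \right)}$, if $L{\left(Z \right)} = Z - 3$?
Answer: $-16263$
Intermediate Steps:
$L{\left(Z \right)} = -3 + Z$ ($L{\left(Z \right)} = Z - 3 = -3 + Z$)
$\left(572 - 391\right) \left(-90\right) + L{\left(30 \right)} = \left(572 - 391\right) \left(-90\right) + \left(-3 + 30\right) = 181 \left(-90\right) + 27 = -16290 + 27 = -16263$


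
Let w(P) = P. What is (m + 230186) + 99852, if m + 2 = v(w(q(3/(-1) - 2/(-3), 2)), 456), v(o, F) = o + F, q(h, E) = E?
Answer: 330494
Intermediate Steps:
v(o, F) = F + o
m = 456 (m = -2 + (456 + 2) = -2 + 458 = 456)
(m + 230186) + 99852 = (456 + 230186) + 99852 = 230642 + 99852 = 330494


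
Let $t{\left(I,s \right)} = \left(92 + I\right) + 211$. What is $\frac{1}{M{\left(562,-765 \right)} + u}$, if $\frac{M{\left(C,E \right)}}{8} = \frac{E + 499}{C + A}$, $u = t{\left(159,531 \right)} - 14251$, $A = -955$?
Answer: $- \frac{393}{5416949} \approx -7.255 \cdot 10^{-5}$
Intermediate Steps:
$t{\left(I,s \right)} = 303 + I$
$u = -13789$ ($u = \left(303 + 159\right) - 14251 = 462 - 14251 = -13789$)
$M{\left(C,E \right)} = \frac{8 \left(499 + E\right)}{-955 + C}$ ($M{\left(C,E \right)} = 8 \frac{E + 499}{C - 955} = 8 \frac{499 + E}{-955 + C} = \frac{8 \left(499 + E\right)}{-955 + C}$)
$\frac{1}{M{\left(562,-765 \right)} + u} = \frac{1}{\frac{8 \left(499 - 765\right)}{-955 + 562} - 13789} = \frac{1}{8 \frac{1}{-393} \left(-266\right) - 13789} = \frac{1}{8 \left(- \frac{1}{393}\right) \left(-266\right) - 13789} = \frac{1}{\frac{2128}{393} - 13789} = \frac{1}{- \frac{5416949}{393}} = - \frac{393}{5416949}$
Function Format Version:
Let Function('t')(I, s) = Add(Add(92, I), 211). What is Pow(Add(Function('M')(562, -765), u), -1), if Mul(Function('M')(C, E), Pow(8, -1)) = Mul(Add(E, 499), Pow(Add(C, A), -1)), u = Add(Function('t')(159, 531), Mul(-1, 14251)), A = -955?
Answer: Rational(-393, 5416949) ≈ -7.2550e-5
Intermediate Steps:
Function('t')(I, s) = Add(303, I)
u = -13789 (u = Add(Add(303, 159), Mul(-1, 14251)) = Add(462, -14251) = -13789)
Function('M')(C, E) = Mul(8, Pow(Add(-955, C), -1), Add(499, E)) (Function('M')(C, E) = Mul(8, Mul(Add(E, 499), Pow(Add(C, -955), -1))) = Mul(8, Mul(Add(499, E), Pow(Add(-955, C), -1))) = Mul(8, Mul(Pow(Add(-955, C), -1), Add(499, E))) = Mul(8, Pow(Add(-955, C), -1), Add(499, E)))
Pow(Add(Function('M')(562, -765), u), -1) = Pow(Add(Mul(8, Pow(Add(-955, 562), -1), Add(499, -765)), -13789), -1) = Pow(Add(Mul(8, Pow(-393, -1), -266), -13789), -1) = Pow(Add(Mul(8, Rational(-1, 393), -266), -13789), -1) = Pow(Add(Rational(2128, 393), -13789), -1) = Pow(Rational(-5416949, 393), -1) = Rational(-393, 5416949)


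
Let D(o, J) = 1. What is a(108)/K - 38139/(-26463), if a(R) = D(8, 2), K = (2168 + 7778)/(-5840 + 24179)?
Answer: 288211817/87733666 ≈ 3.2851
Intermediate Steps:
K = 9946/18339 ≈ 0.54234
a(R) = 1
a(108)/K - 38139/(-26463) = 1/(9946/18339) - 38139/(-26463) = 1*(18339/9946) - 38139*(-1/26463) = 18339/9946 + 12713/8821 = 288211817/87733666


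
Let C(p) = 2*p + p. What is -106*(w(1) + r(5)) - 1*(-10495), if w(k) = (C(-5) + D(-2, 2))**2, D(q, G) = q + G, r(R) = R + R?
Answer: -14415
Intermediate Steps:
r(R) = 2*R
C(p) = 3*p
D(q, G) = G + q
w(k) = 225 (w(k) = (3*(-5) + (2 - 2))**2 = (-15 + 0)**2 = (-15)**2 = 225)
-106*(w(1) + r(5)) - 1*(-10495) = -106*(225 + 2*5) - 1*(-10495) = -106*(225 + 10) + 10495 = -106*235 + 10495 = -24910 + 10495 = -14415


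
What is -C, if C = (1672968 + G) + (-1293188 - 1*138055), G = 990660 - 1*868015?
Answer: -364370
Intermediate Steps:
G = 122645 (G = 990660 - 868015 = 122645)
C = 364370 (C = (1672968 + 122645) + (-1293188 - 1*138055) = 1795613 + (-1293188 - 138055) = 1795613 - 1431243 = 364370)
-C = -1*364370 = -364370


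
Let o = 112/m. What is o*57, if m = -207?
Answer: -2128/69 ≈ -30.841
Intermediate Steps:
o = -112/207 (o = 112/(-207) = 112*(-1/207) = -112/207 ≈ -0.54106)
o*57 = -112/207*57 = -2128/69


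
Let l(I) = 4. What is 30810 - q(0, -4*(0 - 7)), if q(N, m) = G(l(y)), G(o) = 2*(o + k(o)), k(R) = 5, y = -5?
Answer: 30792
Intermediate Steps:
G(o) = 10 + 2*o (G(o) = 2*(o + 5) = 2*(5 + o) = 10 + 2*o)
q(N, m) = 18 (q(N, m) = 10 + 2*4 = 10 + 8 = 18)
30810 - q(0, -4*(0 - 7)) = 30810 - 1*18 = 30810 - 18 = 30792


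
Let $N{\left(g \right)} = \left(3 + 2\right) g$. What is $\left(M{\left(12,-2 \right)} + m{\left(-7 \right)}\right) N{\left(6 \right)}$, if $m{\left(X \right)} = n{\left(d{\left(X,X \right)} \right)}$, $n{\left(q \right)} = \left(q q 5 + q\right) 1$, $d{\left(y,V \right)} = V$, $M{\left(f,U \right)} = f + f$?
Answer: $7860$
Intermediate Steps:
$M{\left(f,U \right)} = 2 f$
$N{\left(g \right)} = 5 g$
$n{\left(q \right)} = q + 5 q^{2}$ ($n{\left(q \right)} = \left(q^{2} \cdot 5 + q\right) 1 = \left(5 q^{2} + q\right) 1 = \left(q + 5 q^{2}\right) 1 = q + 5 q^{2}$)
$m{\left(X \right)} = X \left(1 + 5 X\right)$
$\left(M{\left(12,-2 \right)} + m{\left(-7 \right)}\right) N{\left(6 \right)} = \left(2 \cdot 12 - 7 \left(1 + 5 \left(-7\right)\right)\right) 5 \cdot 6 = \left(24 - 7 \left(1 - 35\right)\right) 30 = \left(24 - -238\right) 30 = \left(24 + 238\right) 30 = 262 \cdot 30 = 7860$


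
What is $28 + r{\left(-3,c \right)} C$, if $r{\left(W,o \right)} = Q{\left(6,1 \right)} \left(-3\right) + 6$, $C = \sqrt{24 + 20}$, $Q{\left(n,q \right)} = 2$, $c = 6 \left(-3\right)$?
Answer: $28$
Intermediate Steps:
$c = -18$
$C = 2 \sqrt{11}$ ($C = \sqrt{44} = 2 \sqrt{11} \approx 6.6332$)
$r{\left(W,o \right)} = 0$ ($r{\left(W,o \right)} = 2 \left(-3\right) + 6 = -6 + 6 = 0$)
$28 + r{\left(-3,c \right)} C = 28 + 0 \cdot 2 \sqrt{11} = 28 + 0 = 28$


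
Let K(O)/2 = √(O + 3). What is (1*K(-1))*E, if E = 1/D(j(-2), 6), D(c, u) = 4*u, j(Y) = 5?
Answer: √2/12 ≈ 0.11785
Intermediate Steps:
K(O) = 2*√(3 + O) (K(O) = 2*√(O + 3) = 2*√(3 + O))
E = 1/24 (E = 1/(4*6) = 1/24 ≈ 0.041667)
(1*K(-1))*E = (1*(2*√(3 - 1)))*(1/24) = (1*(2*√2))*(1/24) = (2*√2)*(1/24) = √2/12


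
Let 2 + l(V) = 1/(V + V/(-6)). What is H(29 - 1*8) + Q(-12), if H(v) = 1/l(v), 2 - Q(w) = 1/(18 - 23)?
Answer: 573/340 ≈ 1.6853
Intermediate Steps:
l(V) = -2 + 6/(5*V) (l(V) = -2 + 1/(V + V/(-6)) = -2 + 1/(V + V*(-1/6)) = -2 + 1/(V - V/6) = -2 + 1/(5*V/6) = -2 + 6/(5*V))
Q(w) = 11/5 (Q(w) = 2 - 1/(18 - 23) = 2 - 1/(-5) = 2 - 1*(-1/5) = 2 + 1/5 = 11/5)
H(v) = 1/(-2 + 6/(5*v))
H(29 - 1*8) + Q(-12) = -5*(29 - 1*8)/(-6 + 10*(29 - 1*8)) + 11/5 = -5*(29 - 8)/(-6 + 10*(29 - 8)) + 11/5 = -5*21/(-6 + 10*21) + 11/5 = -5*21/(-6 + 210) + 11/5 = -5*21/204 + 11/5 = -5*21*1/204 + 11/5 = -35/68 + 11/5 = 573/340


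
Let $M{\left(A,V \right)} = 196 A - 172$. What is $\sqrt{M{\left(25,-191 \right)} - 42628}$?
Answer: $10 i \sqrt{379} \approx 194.68 i$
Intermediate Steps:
$M{\left(A,V \right)} = -172 + 196 A$
$\sqrt{M{\left(25,-191 \right)} - 42628} = \sqrt{\left(-172 + 196 \cdot 25\right) - 42628} = \sqrt{\left(-172 + 4900\right) - 42628} = \sqrt{4728 - 42628} = \sqrt{-37900} = 10 i \sqrt{379}$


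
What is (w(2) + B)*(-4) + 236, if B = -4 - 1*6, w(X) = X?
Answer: 268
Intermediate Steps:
B = -10 (B = -4 - 6 = -10)
(w(2) + B)*(-4) + 236 = (2 - 10)*(-4) + 236 = -8*(-4) + 236 = 32 + 236 = 268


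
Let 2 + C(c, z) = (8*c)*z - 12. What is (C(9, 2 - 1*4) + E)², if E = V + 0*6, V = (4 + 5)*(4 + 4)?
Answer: 7396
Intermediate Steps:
V = 72 (V = 9*8 = 72)
E = 72 (E = 72 + 0*6 = 72 + 0 = 72)
C(c, z) = -14 + 8*c*z (C(c, z) = -2 + ((8*c)*z - 12) = -2 + (8*c*z - 12) = -2 + (-12 + 8*c*z) = -14 + 8*c*z)
(C(9, 2 - 1*4) + E)² = ((-14 + 8*9*(2 - 1*4)) + 72)² = ((-14 + 8*9*(2 - 4)) + 72)² = ((-14 + 8*9*(-2)) + 72)² = ((-14 - 144) + 72)² = (-158 + 72)² = (-86)² = 7396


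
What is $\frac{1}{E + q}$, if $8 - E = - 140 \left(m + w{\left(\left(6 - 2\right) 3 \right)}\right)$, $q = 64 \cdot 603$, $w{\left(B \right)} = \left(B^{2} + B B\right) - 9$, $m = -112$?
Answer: $\frac{1}{61980} \approx 1.6134 \cdot 10^{-5}$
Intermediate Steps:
$w{\left(B \right)} = -9 + 2 B^{2}$ ($w{\left(B \right)} = \left(B^{2} + B^{2}\right) - 9 = 2 B^{2} - 9 = -9 + 2 B^{2}$)
$q = 38592$
$E = 23388$ ($E = 8 - - 140 \left(-112 - \left(9 - 2 \left(\left(6 - 2\right) 3\right)^{2}\right)\right) = 8 - - 140 \left(-112 - \left(9 - 2 \left(4 \cdot 3\right)^{2}\right)\right) = 8 - - 140 \left(-112 - \left(9 - 2 \cdot 12^{2}\right)\right) = 8 - - 140 \left(-112 + \left(-9 + 2 \cdot 144\right)\right) = 8 - - 140 \left(-112 + \left(-9 + 288\right)\right) = 8 - - 140 \left(-112 + 279\right) = 8 - \left(-140\right) 167 = 8 - -23380 = 8 + 23380 = 23388$)
$\frac{1}{E + q} = \frac{1}{23388 + 38592} = \frac{1}{61980}$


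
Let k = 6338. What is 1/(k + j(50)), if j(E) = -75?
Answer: 1/6263 ≈ 0.00015967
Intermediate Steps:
1/(k + j(50)) = 1/(6338 - 75) = 1/6263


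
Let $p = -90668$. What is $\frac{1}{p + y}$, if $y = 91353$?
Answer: $\frac{1}{685} \approx 0.0014599$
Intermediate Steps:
$\frac{1}{p + y} = \frac{1}{-90668 + 91353} = \frac{1}{685}$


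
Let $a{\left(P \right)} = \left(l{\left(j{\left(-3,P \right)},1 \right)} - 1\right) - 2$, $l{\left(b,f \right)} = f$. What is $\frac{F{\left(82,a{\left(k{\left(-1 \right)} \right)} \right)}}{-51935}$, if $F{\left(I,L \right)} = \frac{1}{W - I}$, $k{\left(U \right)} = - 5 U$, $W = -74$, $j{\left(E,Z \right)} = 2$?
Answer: $\frac{1}{8101860} \approx 1.2343 \cdot 10^{-7}$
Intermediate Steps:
$a{\left(P \right)} = -2$ ($a{\left(P \right)} = \left(1 - 1\right) - 2 = 0 - 2 = -2$)
$F{\left(I,L \right)} = \frac{1}{-74 - I}$
$\frac{F{\left(82,a{\left(k{\left(-1 \right)} \right)} \right)}}{-51935} = \frac{\left(-1\right) \frac{1}{74 + 82}}{-51935} = - \frac{1}{156} \left(- \frac{1}{51935}\right) = \left(-1\right) \frac{1}{156} \left(- \frac{1}{51935}\right) = \left(- \frac{1}{156}\right) \left(- \frac{1}{51935}\right) = \frac{1}{8101860}$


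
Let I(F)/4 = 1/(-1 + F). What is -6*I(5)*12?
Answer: -72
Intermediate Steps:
I(F) = 4/(-1 + F)
-6*I(5)*12 = -24/(-1 + 5)*12 = -24/4*12 = -6*1*12 = -6*12 = -72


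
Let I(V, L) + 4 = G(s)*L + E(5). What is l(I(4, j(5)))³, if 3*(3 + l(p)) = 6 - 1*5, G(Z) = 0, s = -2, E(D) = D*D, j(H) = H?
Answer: -512/27 ≈ -18.963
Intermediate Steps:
E(D) = D²
I(V, L) = 21 (I(V, L) = -4 + (0*L + 5²) = -4 + (0 + 25) = -4 + 25 = 21)
l(p) = -8/3 (l(p) = -3 + (6 - 1*5)/3 = -3 + (6 - 5)/3 = -3 + (⅓)*1 = -3 + ⅓ = -8/3)
l(I(4, j(5)))³ = (-8/3)³ = -512/27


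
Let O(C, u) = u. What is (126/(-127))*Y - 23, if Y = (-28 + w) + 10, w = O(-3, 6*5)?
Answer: -4433/127 ≈ -34.906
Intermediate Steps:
w = 30 (w = 6*5 = 30)
Y = 12 (Y = (-28 + 30) + 10 = 2 + 10 = 12)
(126/(-127))*Y - 23 = (126/(-127))*12 - 23 = (126*(-1/127))*12 - 23 = -126/127*12 - 23 = -1512/127 - 23 = -4433/127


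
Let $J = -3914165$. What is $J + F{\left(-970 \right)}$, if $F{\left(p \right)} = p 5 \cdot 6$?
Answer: $-3943265$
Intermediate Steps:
$F{\left(p \right)} = 30 p$ ($F{\left(p \right)} = 5 p 6 = 30 p$)
$J + F{\left(-970 \right)} = -3914165 + 30 \left(-970\right) = -3914165 - 29100 = -3943265$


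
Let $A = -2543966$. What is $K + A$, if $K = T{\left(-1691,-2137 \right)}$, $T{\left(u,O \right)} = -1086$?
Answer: $-2545052$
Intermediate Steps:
$K = -1086$
$K + A = -1086 - 2543966 = -2545052$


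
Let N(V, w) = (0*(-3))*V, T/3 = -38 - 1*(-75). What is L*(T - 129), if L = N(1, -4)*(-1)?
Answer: 0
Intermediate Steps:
T = 111 (T = 3*(-38 - 1*(-75)) = 3*(-38 + 75) = 3*37 = 111)
N(V, w) = 0 (N(V, w) = 0*V = 0)
L = 0 (L = 0*(-1) = 0)
L*(T - 129) = 0*(111 - 129) = 0*(-18) = 0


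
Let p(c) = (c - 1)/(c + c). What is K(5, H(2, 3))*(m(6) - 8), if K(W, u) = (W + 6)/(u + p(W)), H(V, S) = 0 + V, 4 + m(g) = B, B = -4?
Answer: -220/3 ≈ -73.333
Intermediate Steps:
m(g) = -8 (m(g) = -4 - 4 = -8)
p(c) = (-1 + c)/(2*c) (p(c) = (-1 + c)/((2*c)) = (-1 + c)*(1/(2*c)) = (-1 + c)/(2*c))
H(V, S) = V
K(W, u) = (6 + W)/(u + (-1 + W)/(2*W)) (K(W, u) = (W + 6)/(u + (-1 + W)/(2*W)) = (6 + W)/(u + (-1 + W)/(2*W)))
K(5, H(2, 3))*(m(6) - 8) = (2*5*(6 + 5)/(-1 + 5 + 2*5*2))*(-8 - 8) = (2*5*11/(-1 + 5 + 20))*(-16) = (2*5*11/24)*(-16) = (2*5*(1/24)*11)*(-16) = (55/12)*(-16) = -220/3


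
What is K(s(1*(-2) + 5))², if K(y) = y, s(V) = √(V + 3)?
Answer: 6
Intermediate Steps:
s(V) = √(3 + V)
K(s(1*(-2) + 5))² = (√(3 + (1*(-2) + 5)))² = (√(3 + (-2 + 5)))² = (√(3 + 3))² = (√6)² = 6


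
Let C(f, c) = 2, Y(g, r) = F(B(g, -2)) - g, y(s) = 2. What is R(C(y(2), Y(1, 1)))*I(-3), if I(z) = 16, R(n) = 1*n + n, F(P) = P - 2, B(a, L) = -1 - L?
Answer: 64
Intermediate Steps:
F(P) = -2 + P
Y(g, r) = -1 - g (Y(g, r) = (-2 + (-1 - 1*(-2))) - g = (-2 + (-1 + 2)) - g = (-2 + 1) - g = -1 - g)
R(n) = 2*n (R(n) = n + n = 2*n)
R(C(y(2), Y(1, 1)))*I(-3) = (2*2)*16 = 4*16 = 64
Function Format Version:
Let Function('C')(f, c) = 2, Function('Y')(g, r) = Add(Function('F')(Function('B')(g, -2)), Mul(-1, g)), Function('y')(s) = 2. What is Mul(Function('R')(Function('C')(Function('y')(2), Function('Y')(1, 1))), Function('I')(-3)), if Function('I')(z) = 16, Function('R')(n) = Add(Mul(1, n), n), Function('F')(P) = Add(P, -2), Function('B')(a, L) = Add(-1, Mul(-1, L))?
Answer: 64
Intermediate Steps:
Function('F')(P) = Add(-2, P)
Function('Y')(g, r) = Add(-1, Mul(-1, g)) (Function('Y')(g, r) = Add(Add(-2, Add(-1, Mul(-1, -2))), Mul(-1, g)) = Add(Add(-2, Add(-1, 2)), Mul(-1, g)) = Add(Add(-2, 1), Mul(-1, g)) = Add(-1, Mul(-1, g)))
Function('R')(n) = Mul(2, n) (Function('R')(n) = Add(n, n) = Mul(2, n))
Mul(Function('R')(Function('C')(Function('y')(2), Function('Y')(1, 1))), Function('I')(-3)) = Mul(Mul(2, 2), 16) = Mul(4, 16) = 64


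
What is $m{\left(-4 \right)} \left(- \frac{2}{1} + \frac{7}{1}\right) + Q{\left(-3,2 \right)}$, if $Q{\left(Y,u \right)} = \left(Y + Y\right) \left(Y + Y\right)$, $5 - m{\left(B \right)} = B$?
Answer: $81$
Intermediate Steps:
$m{\left(B \right)} = 5 - B$
$Q{\left(Y,u \right)} = 4 Y^{2}$ ($Q{\left(Y,u \right)} = 2 Y 2 Y = 4 Y^{2}$)
$m{\left(-4 \right)} \left(- \frac{2}{1} + \frac{7}{1}\right) + Q{\left(-3,2 \right)} = \left(5 - -4\right) \left(- \frac{2}{1} + \frac{7}{1}\right) + 4 \left(-3\right)^{2} = \left(5 + 4\right) \left(\left(-2\right) 1 + 7 \cdot 1\right) + 4 \cdot 9 = 9 \left(-2 + 7\right) + 36 = 9 \cdot 5 + 36 = 45 + 36 = 81$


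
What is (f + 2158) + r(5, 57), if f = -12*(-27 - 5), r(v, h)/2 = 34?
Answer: 2610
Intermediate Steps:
r(v, h) = 68 (r(v, h) = 2*34 = 68)
f = 384 (f = -12*(-32) = 384)
(f + 2158) + r(5, 57) = (384 + 2158) + 68 = 2542 + 68 = 2610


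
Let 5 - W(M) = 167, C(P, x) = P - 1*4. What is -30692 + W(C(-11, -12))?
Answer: -30854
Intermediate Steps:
C(P, x) = -4 + P (C(P, x) = P - 4 = -4 + P)
W(M) = -162 (W(M) = 5 - 1*167 = 5 - 167 = -162)
-30692 + W(C(-11, -12)) = -30692 - 162 = -30854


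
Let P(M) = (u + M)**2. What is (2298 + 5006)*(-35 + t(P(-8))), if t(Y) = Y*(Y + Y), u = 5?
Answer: 927608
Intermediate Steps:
P(M) = (5 + M)**2
t(Y) = 2*Y**2 (t(Y) = Y*(2*Y) = 2*Y**2)
(2298 + 5006)*(-35 + t(P(-8))) = (2298 + 5006)*(-35 + 2*((5 - 8)**2)**2) = 7304*(-35 + 2*((-3)**2)**2) = 7304*(-35 + 2*9**2) = 7304*(-35 + 2*81) = 7304*(-35 + 162) = 7304*127 = 927608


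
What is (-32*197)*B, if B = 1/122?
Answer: -3152/61 ≈ -51.672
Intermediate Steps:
B = 1/122 ≈ 0.0081967
(-32*197)*B = -32*197*(1/122) = -6304*1/122 = -3152/61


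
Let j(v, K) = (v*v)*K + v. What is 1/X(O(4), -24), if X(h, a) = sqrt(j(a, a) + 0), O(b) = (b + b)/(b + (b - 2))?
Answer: -I*sqrt(3462)/6924 ≈ -0.0084978*I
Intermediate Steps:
j(v, K) = v + K*v**2 (j(v, K) = v**2*K + v = K*v**2 + v = v + K*v**2)
O(b) = 2*b/(-2 + 2*b) (O(b) = (2*b)/(b + (-2 + b)) = (2*b)/(-2 + 2*b) = 2*b/(-2 + 2*b))
X(h, a) = sqrt(a*(1 + a**2)) (X(h, a) = sqrt(a*(1 + a*a) + 0) = sqrt(a*(1 + a**2) + 0) = sqrt(a*(1 + a**2)))
1/X(O(4), -24) = 1/(sqrt(-24 + (-24)**3)) = 1/(sqrt(-24 - 13824)) = 1/(sqrt(-13848)) = 1/(2*I*sqrt(3462)) = -I*sqrt(3462)/6924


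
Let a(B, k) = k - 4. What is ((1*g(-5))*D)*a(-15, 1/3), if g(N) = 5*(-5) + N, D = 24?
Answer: 2640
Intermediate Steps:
g(N) = -25 + N
a(B, k) = -4 + k
((1*g(-5))*D)*a(-15, 1/3) = ((1*(-25 - 5))*24)*(-4 + 1/3) = ((1*(-30))*24)*(-4 + 1/3) = -30*24*(-11/3) = -720*(-11/3) = 2640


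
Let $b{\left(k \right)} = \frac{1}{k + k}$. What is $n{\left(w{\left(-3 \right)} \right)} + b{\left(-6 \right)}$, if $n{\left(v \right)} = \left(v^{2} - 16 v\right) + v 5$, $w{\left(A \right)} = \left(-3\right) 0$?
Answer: $- \frac{1}{12} \approx -0.083333$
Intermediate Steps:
$w{\left(A \right)} = 0$
$n{\left(v \right)} = v^{2} - 11 v$ ($n{\left(v \right)} = \left(v^{2} - 16 v\right) + 5 v = v^{2} - 11 v$)
$b{\left(k \right)} = \frac{1}{2 k}$
$n{\left(w{\left(-3 \right)} \right)} + b{\left(-6 \right)} = 0 \left(-11 + 0\right) + \frac{1}{2 \left(-6\right)} = 0 \left(-11\right) + \frac{1}{2} \left(- \frac{1}{6}\right) = 0 - \frac{1}{12} = - \frac{1}{12}$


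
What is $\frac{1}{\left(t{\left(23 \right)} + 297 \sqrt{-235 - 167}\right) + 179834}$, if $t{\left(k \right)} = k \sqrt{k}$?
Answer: $\frac{1}{179834 + 23 \sqrt{23} + 297 i \sqrt{402}} \approx 5.5512 \cdot 10^{-6} - 1.837 \cdot 10^{-7} i$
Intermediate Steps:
$t{\left(k \right)} = k^{\frac{3}{2}}$
$\frac{1}{\left(t{\left(23 \right)} + 297 \sqrt{-235 - 167}\right) + 179834} = \frac{1}{\left(23^{\frac{3}{2}} + 297 \sqrt{-235 - 167}\right) + 179834} = \frac{1}{\left(23 \sqrt{23} + 297 \sqrt{-402}\right) + 179834} = \frac{1}{\left(23 \sqrt{23} + 297 i \sqrt{402}\right) + 179834} = \frac{1}{179834 + 23 \sqrt{23} + 297 i \sqrt{402}}$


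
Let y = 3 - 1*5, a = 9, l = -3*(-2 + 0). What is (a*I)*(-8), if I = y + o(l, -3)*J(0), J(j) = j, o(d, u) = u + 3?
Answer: 144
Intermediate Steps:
l = 6 (l = -3*(-2) = 6)
o(d, u) = 3 + u
y = -2 (y = 3 - 5 = -2)
I = -2 (I = -2 + (3 - 3)*0 = -2 + 0*0 = -2 + 0 = -2)
(a*I)*(-8) = (9*(-2))*(-8) = -18*(-8) = 144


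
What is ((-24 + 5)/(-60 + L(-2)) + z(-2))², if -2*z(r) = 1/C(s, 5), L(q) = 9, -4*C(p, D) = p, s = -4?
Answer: 169/10404 ≈ 0.016244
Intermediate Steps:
C(p, D) = -p/4
z(r) = -½ (z(r) = -1/(2*((-¼*(-4)))) = -½/1 = -½*1 = -½)
((-24 + 5)/(-60 + L(-2)) + z(-2))² = ((-24 + 5)/(-60 + 9) - ½)² = (-19/(-51) - ½)² = (-19*(-1/51) - ½)² = (19/51 - ½)² = (-13/102)² = 169/10404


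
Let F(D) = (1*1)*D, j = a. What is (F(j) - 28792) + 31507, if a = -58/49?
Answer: 132977/49 ≈ 2713.8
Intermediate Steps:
a = -58/49 (a = -58*1/49 = -58/49 ≈ -1.1837)
j = -58/49 ≈ -1.1837
F(D) = D (F(D) = 1*D = D)
(F(j) - 28792) + 31507 = (-58/49 - 28792) + 31507 = -1410866/49 + 31507 = 132977/49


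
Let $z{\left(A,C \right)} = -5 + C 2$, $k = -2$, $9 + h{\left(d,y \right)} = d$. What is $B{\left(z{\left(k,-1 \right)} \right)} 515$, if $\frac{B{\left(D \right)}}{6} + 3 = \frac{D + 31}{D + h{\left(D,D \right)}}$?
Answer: $- \frac{287370}{23} \approx -12494.0$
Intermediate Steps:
$h{\left(d,y \right)} = -9 + d$
$z{\left(A,C \right)} = -5 + 2 C$
$B{\left(D \right)} = -18 + \frac{6 \left(31 + D\right)}{-9 + 2 D}$ ($B{\left(D \right)} = -18 + 6 \frac{D + 31}{D + \left(-9 + D\right)} = -18 + 6 \frac{31 + D}{-9 + 2 D} = -18 + \frac{6 \left(31 + D\right)}{-9 + 2 D}$)
$B{\left(z{\left(k,-1 \right)} \right)} 515 = \frac{6 \left(58 - 5 \left(-5 + 2 \left(-1\right)\right)\right)}{-9 + 2 \left(-5 + 2 \left(-1\right)\right)} 515 = \frac{6 \left(58 - 5 \left(-5 - 2\right)\right)}{-9 + 2 \left(-5 - 2\right)} 515 = \frac{6 \left(58 - -35\right)}{-9 + 2 \left(-7\right)} 515 = \frac{6 \left(58 + 35\right)}{-9 - 14} \cdot 515 = 6 \frac{1}{-23} \cdot 93 \cdot 515 = 6 \left(- \frac{1}{23}\right) 93 \cdot 515 = \left(- \frac{558}{23}\right) 515 = - \frac{287370}{23}$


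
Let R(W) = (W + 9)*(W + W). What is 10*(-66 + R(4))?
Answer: 380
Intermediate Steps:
R(W) = 2*W*(9 + W) (R(W) = (9 + W)*(2*W) = 2*W*(9 + W))
10*(-66 + R(4)) = 10*(-66 + 2*4*(9 + 4)) = 10*(-66 + 2*4*13) = 10*(-66 + 104) = 10*38 = 380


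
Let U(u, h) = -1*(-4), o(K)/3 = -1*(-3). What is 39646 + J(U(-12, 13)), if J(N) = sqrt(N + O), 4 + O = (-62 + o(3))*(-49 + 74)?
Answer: 39646 + 5*I*sqrt(53) ≈ 39646.0 + 36.401*I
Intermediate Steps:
o(K) = 9 (o(K) = 3*(-1*(-3)) = 3*3 = 9)
U(u, h) = 4
O = -1329 (O = -4 + (-62 + 9)*(-49 + 74) = -4 - 53*25 = -4 - 1325 = -1329)
J(N) = sqrt(-1329 + N) (J(N) = sqrt(N - 1329) = sqrt(-1329 + N))
39646 + J(U(-12, 13)) = 39646 + sqrt(-1329 + 4) = 39646 + sqrt(-1325) = 39646 + 5*I*sqrt(53)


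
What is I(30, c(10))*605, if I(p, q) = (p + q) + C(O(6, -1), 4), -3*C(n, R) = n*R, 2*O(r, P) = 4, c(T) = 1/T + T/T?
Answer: 103213/6 ≈ 17202.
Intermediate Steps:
c(T) = 1 + 1/T (c(T) = 1/T + 1 = 1 + 1/T)
O(r, P) = 2 (O(r, P) = (½)*4 = 2)
C(n, R) = -R*n/3 (C(n, R) = -n*R/3 = -R*n/3)
I(p, q) = -8/3 + p + q (I(p, q) = (p + q) - ⅓*4*2 = (p + q) - 8/3 = -8/3 + p + q)
I(30, c(10))*605 = (-8/3 + 30 + (1 + 10)/10)*605 = (-8/3 + 30 + (⅒)*11)*605 = (-8/3 + 30 + 11/10)*605 = (853/30)*605 = 103213/6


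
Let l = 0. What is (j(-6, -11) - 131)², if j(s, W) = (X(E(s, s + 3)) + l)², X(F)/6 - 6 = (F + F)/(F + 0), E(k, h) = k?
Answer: 4721929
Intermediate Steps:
X(F) = 48 (X(F) = 36 + 6*((F + F)/(F + 0)) = 36 + 6*((2*F)/F) = 36 + 6*2 = 36 + 12 = 48)
j(s, W) = 2304 (j(s, W) = (48 + 0)² = 48² = 2304)
(j(-6, -11) - 131)² = (2304 - 131)² = 2173² = 4721929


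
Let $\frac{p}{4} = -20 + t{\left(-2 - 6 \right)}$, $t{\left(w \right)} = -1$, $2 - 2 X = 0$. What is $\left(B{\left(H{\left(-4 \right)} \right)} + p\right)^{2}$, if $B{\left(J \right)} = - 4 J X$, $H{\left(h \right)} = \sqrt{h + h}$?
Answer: $6928 + 1344 i \sqrt{2} \approx 6928.0 + 1900.7 i$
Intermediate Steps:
$X = 1$ ($X = 1 - 0 = 1 + 0 = 1$)
$p = -84$ ($p = 4 \left(-20 - 1\right) = 4 \left(-21\right) = -84$)
$H{\left(h \right)} = \sqrt{2} \sqrt{h}$ ($H{\left(h \right)} = \sqrt{2 h} = \sqrt{2} \sqrt{h}$)
$B{\left(J \right)} = - 4 J$ ($B{\left(J \right)} = - 4 J 1 = - 4 J$)
$\left(B{\left(H{\left(-4 \right)} \right)} + p\right)^{2} = \left(- 4 \sqrt{2} \sqrt{-4} - 84\right)^{2} = \left(- 4 \sqrt{2} \cdot 2 i - 84\right)^{2} = \left(- 4 \cdot 2 i \sqrt{2} - 84\right)^{2} = \left(- 8 i \sqrt{2} - 84\right)^{2} = \left(-84 - 8 i \sqrt{2}\right)^{2}$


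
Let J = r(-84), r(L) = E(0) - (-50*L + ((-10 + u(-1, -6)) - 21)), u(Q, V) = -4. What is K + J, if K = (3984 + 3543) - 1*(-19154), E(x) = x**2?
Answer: 22516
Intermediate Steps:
K = 26681 (K = 7527 + 19154 = 26681)
r(L) = 35 + 50*L (r(L) = 0**2 - (-50*L + ((-10 - 4) - 21)) = 0 - (-50*L + (-14 - 21)) = 0 - (-50*L - 35) = 0 - (-35 - 50*L) = 0 + (35 + 50*L) = 35 + 50*L)
J = -4165 (J = 35 + 50*(-84) = 35 - 4200 = -4165)
K + J = 26681 - 4165 = 22516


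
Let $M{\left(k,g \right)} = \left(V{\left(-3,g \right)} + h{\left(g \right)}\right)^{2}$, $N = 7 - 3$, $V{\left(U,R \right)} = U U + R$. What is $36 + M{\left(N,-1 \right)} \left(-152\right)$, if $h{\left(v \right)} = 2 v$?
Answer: $-5436$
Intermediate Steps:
$V{\left(U,R \right)} = R + U^{2}$ ($V{\left(U,R \right)} = U^{2} + R = R + U^{2}$)
$N = 4$
$M{\left(k,g \right)} = \left(9 + 3 g\right)^{2}$ ($M{\left(k,g \right)} = \left(\left(g + \left(-3\right)^{2}\right) + 2 g\right)^{2} = \left(\left(g + 9\right) + 2 g\right)^{2} = \left(\left(9 + g\right) + 2 g\right)^{2} = \left(9 + 3 g\right)^{2}$)
$36 + M{\left(N,-1 \right)} \left(-152\right) = 36 + 9 \left(3 - 1\right)^{2} \left(-152\right) = 36 + 9 \cdot 2^{2} \left(-152\right) = 36 + 9 \cdot 4 \left(-152\right) = 36 + 36 \left(-152\right) = 36 - 5472 = -5436$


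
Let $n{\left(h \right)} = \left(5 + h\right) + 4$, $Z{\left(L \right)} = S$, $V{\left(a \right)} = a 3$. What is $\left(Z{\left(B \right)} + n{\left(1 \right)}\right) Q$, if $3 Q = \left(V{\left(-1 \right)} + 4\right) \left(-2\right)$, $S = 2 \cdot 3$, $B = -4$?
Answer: $- \frac{32}{3} \approx -10.667$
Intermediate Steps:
$S = 6$
$V{\left(a \right)} = 3 a$
$Q = - \frac{2}{3}$ ($Q = \frac{\left(3 \left(-1\right) + 4\right) \left(-2\right)}{3} = \frac{\left(-3 + 4\right) \left(-2\right)}{3} = \frac{1 \left(-2\right)}{3} = \frac{1}{3} \left(-2\right) = - \frac{2}{3} \approx -0.66667$)
$Z{\left(L \right)} = 6$
$n{\left(h \right)} = 9 + h$
$\left(Z{\left(B \right)} + n{\left(1 \right)}\right) Q = \left(6 + \left(9 + 1\right)\right) \left(- \frac{2}{3}\right) = \left(6 + 10\right) \left(- \frac{2}{3}\right) = 16 \left(- \frac{2}{3}\right) = - \frac{32}{3}$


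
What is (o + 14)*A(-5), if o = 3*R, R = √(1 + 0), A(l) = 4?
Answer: 68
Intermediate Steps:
R = 1 (R = √1 = 1)
o = 3 (o = 3*1 = 3)
(o + 14)*A(-5) = (3 + 14)*4 = 17*4 = 68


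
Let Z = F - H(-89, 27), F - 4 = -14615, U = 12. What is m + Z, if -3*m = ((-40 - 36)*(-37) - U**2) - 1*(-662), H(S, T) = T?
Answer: -15748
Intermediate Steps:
F = -14611 (F = 4 - 14615 = -14611)
m = -1110 (m = -(((-40 - 36)*(-37) - 1*12**2) - 1*(-662))/3 = -((-76*(-37) - 1*144) + 662)/3 = -((2812 - 144) + 662)/3 = -(2668 + 662)/3 = -1/3*3330 = -1110)
Z = -14638 (Z = -14611 - 1*27 = -14611 - 27 = -14638)
m + Z = -1110 - 14638 = -15748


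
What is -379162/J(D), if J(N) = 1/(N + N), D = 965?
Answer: -731782660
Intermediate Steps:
J(N) = 1/(2*N)
-379162/J(D) = -379162/((½)/965) = -379162/((½)*(1/965)) = -379162/1/1930 = -379162*1930 = -731782660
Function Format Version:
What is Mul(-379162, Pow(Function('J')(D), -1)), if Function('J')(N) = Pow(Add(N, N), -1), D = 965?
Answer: -731782660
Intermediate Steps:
Function('J')(N) = Mul(Rational(1, 2), Pow(N, -1)) (Function('J')(N) = Pow(Mul(2, N), -1) = Mul(Rational(1, 2), Pow(N, -1)))
Mul(-379162, Pow(Function('J')(D), -1)) = Mul(-379162, Pow(Mul(Rational(1, 2), Pow(965, -1)), -1)) = Mul(-379162, Pow(Mul(Rational(1, 2), Rational(1, 965)), -1)) = Mul(-379162, Pow(Rational(1, 1930), -1)) = Mul(-379162, 1930) = -731782660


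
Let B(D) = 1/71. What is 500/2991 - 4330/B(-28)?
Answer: -919522630/2991 ≈ -3.0743e+5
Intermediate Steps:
B(D) = 1/71
500/2991 - 4330/B(-28) = 500/2991 - 4330/1/71 = 500*(1/2991) - 4330*71 = 500/2991 - 307430 = -919522630/2991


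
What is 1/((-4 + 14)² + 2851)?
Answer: 1/2951 ≈ 0.00033887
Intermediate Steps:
1/((-4 + 14)² + 2851) = 1/(10² + 2851) = 1/(100 + 2851) = 1/2951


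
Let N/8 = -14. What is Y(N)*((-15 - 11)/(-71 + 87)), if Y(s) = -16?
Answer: 26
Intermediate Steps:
N = -112 (N = 8*(-14) = -112)
Y(N)*((-15 - 11)/(-71 + 87)) = -16*(-15 - 11)/(-71 + 87) = -(-416)/16 = -16*(-13/8) = 26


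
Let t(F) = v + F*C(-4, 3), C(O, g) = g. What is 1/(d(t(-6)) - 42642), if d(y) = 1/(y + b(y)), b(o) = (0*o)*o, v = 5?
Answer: -13/554347 ≈ -2.3451e-5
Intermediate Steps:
b(o) = 0 (b(o) = 0*o = 0)
t(F) = 5 + 3*F (t(F) = 5 + F*3 = 5 + 3*F)
d(y) = 1/y (d(y) = 1/(y + 0) = 1/y)
1/(d(t(-6)) - 42642) = 1/(1/(5 + 3*(-6)) - 42642) = 1/(1/(5 - 18) - 42642) = 1/(1/(-13) - 42642) = 1/(-1/13 - 42642) = 1/(-554347/13) = -13/554347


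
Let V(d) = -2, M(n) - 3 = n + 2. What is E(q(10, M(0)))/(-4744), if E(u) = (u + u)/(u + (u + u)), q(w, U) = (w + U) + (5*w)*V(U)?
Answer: -1/7116 ≈ -0.00014053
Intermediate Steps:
M(n) = 5 + n (M(n) = 3 + (n + 2) = 3 + (2 + n) = 5 + n)
q(w, U) = U - 9*w (q(w, U) = (w + U) + (5*w)*(-2) = (U + w) - 10*w = U - 9*w)
E(u) = 2/3 (E(u) = (2*u)/(u + 2*u) = (2*u)/((3*u)) = (2*u)*(1/(3*u)) = 2/3)
E(q(10, M(0)))/(-4744) = (2/3)/(-4744) = (2/3)*(-1/4744) = -1/7116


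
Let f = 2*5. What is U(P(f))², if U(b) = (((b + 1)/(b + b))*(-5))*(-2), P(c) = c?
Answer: 121/4 ≈ 30.250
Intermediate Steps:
f = 10
U(b) = 5*(1 + b)/b (U(b) = (((1 + b)/((2*b)))*(-5))*(-2) = (((1 + b)*(1/(2*b)))*(-5))*(-2) = (((1 + b)/(2*b))*(-5))*(-2) = -5*(1 + b)/(2*b)*(-2) = 5*(1 + b)/b)
U(P(f))² = (5 + 5/10)² = (5 + 5*(⅒))² = (5 + ½)² = (11/2)² = 121/4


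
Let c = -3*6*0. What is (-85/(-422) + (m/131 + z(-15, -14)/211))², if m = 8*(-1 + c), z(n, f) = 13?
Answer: 124657225/3056099524 ≈ 0.040790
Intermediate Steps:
c = 0 (c = -18*0 = 0)
m = -8 (m = 8*(-1 + 0) = 8*(-1) = -8)
(-85/(-422) + (m/131 + z(-15, -14)/211))² = (-85/(-422) + (-8/131 + 13/211))² = (-85*(-1/422) + (-8*1/131 + 13*(1/211)))² = (85/422 + (-8/131 + 13/211))² = (85/422 + 15/27641)² = (11165/55282)² = 124657225/3056099524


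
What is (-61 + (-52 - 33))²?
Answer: 21316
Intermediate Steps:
(-61 + (-52 - 33))² = (-61 - 85)² = (-146)² = 21316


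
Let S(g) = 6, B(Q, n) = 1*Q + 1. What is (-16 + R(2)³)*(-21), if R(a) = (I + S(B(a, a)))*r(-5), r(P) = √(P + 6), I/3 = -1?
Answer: -231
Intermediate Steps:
B(Q, n) = 1 + Q (B(Q, n) = Q + 1 = 1 + Q)
I = -3 (I = 3*(-1) = -3)
r(P) = √(6 + P)
R(a) = 3 (R(a) = (-3 + 6)*√(6 - 5) = 3*√1 = 3*1 = 3)
(-16 + R(2)³)*(-21) = (-16 + 3³)*(-21) = (-16 + 27)*(-21) = 11*(-21) = -231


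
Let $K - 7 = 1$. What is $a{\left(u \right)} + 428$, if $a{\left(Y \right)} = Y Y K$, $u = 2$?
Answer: $460$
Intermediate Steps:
$K = 8$ ($K = 7 + 1 = 8$)
$a{\left(Y \right)} = 8 Y^{2}$ ($a{\left(Y \right)} = Y Y 8 = Y^{2} \cdot 8 = 8 Y^{2}$)
$a{\left(u \right)} + 428 = 8 \cdot 2^{2} + 428 = 8 \cdot 4 + 428 = 32 + 428 = 460$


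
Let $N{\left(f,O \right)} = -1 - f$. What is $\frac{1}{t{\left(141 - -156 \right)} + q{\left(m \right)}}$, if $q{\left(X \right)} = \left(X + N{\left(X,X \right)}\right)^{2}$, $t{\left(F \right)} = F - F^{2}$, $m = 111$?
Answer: $- \frac{1}{87911} \approx -1.1375 \cdot 10^{-5}$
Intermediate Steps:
$q{\left(X \right)} = 1$ ($q{\left(X \right)} = \left(X - \left(1 + X\right)\right)^{2} = \left(-1\right)^{2} = 1$)
$\frac{1}{t{\left(141 - -156 \right)} + q{\left(m \right)}} = \frac{1}{\left(141 - -156\right) \left(1 - \left(141 - -156\right)\right) + 1} = \frac{1}{\left(141 + 156\right) \left(1 - \left(141 + 156\right)\right) + 1} = \frac{1}{297 \left(1 - 297\right) + 1} = \frac{1}{297 \left(-296\right) + 1} = \frac{1}{-87912 + 1} = \frac{1}{-87911} = - \frac{1}{87911}$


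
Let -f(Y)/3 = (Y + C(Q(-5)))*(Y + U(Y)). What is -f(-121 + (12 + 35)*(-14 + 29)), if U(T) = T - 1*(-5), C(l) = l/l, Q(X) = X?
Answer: 2058615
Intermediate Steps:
C(l) = 1
U(T) = 5 + T (U(T) = T + 5 = 5 + T)
f(Y) = -3*(1 + Y)*(5 + 2*Y) (f(Y) = -3*(Y + 1)*(Y + (5 + Y)) = -3*(1 + Y)*(5 + 2*Y))
-f(-121 + (12 + 35)*(-14 + 29)) = -(-15 - 21*(-121 + (12 + 35)*(-14 + 29)) - 6*(-121 + (12 + 35)*(-14 + 29))²) = -(-15 - 21*(-121 + 47*15) - 6*(-121 + 47*15)²) = -(-15 - 21*(-121 + 705) - 6*(-121 + 705)²) = -(-15 - 21*584 - 6*584²) = -(-15 - 12264 - 6*341056) = -(-15 - 12264 - 2046336) = -1*(-2058615) = 2058615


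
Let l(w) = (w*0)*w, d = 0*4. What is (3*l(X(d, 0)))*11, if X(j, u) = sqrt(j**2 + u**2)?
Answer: 0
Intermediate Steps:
d = 0
l(w) = 0 (l(w) = 0*w = 0)
(3*l(X(d, 0)))*11 = (3*0)*11 = 0*11 = 0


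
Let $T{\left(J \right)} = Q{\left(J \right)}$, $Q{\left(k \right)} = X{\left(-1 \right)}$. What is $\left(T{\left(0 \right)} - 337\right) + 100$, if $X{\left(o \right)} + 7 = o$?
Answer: $-245$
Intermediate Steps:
$X{\left(o \right)} = -7 + o$
$Q{\left(k \right)} = -8$ ($Q{\left(k \right)} = -7 - 1 = -8$)
$T{\left(J \right)} = -8$
$\left(T{\left(0 \right)} - 337\right) + 100 = \left(-8 - 337\right) + 100 = -345 + 100 = -245$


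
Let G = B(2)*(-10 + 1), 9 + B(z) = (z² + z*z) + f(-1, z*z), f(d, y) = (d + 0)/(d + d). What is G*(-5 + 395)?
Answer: 1755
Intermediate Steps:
f(d, y) = ½ (f(d, y) = d/((2*d)) = d*(1/(2*d)) = ½)
B(z) = -17/2 + 2*z² (B(z) = -9 + ((z² + z*z) + ½) = -9 + ((z² + z²) + ½) = -9 + (2*z² + ½) = -9 + (½ + 2*z²) = -17/2 + 2*z²)
G = 9/2 (G = (-17/2 + 2*2²)*(-10 + 1) = (-17/2 + 2*4)*(-9) = (-17/2 + 8)*(-9) = -½*(-9) = 9/2 ≈ 4.5000)
G*(-5 + 395) = 9*(-5 + 395)/2 = (9/2)*390 = 1755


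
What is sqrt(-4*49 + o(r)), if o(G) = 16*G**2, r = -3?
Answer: 2*I*sqrt(13) ≈ 7.2111*I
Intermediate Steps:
sqrt(-4*49 + o(r)) = sqrt(-4*49 + 16*(-3)**2) = sqrt(-196 + 16*9) = sqrt(-196 + 144) = sqrt(-52) = 2*I*sqrt(13)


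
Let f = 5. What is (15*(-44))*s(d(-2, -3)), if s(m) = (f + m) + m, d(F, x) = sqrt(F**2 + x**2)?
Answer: -3300 - 1320*sqrt(13) ≈ -8059.3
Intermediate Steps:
s(m) = 5 + 2*m (s(m) = (5 + m) + m = 5 + 2*m)
(15*(-44))*s(d(-2, -3)) = (15*(-44))*(5 + 2*sqrt((-2)**2 + (-3)**2)) = -660*(5 + 2*sqrt(4 + 9)) = -660*(5 + 2*sqrt(13)) = -3300 - 1320*sqrt(13)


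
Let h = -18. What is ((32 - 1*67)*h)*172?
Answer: 108360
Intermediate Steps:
((32 - 1*67)*h)*172 = ((32 - 1*67)*(-18))*172 = ((32 - 67)*(-18))*172 = -35*(-18)*172 = 630*172 = 108360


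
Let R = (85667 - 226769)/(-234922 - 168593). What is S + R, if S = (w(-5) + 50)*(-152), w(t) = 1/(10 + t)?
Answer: -114031102/14945 ≈ -7630.0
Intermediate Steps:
R = 5226/14945 (R = -141102/(-403515) = -141102*(-1/403515) = 5226/14945 ≈ 0.34968)
S = -38152/5 (S = (1/(10 - 5) + 50)*(-152) = (1/5 + 50)*(-152) = (⅕ + 50)*(-152) = (251/5)*(-152) = -38152/5 ≈ -7630.4)
S + R = -38152/5 + 5226/14945 = -114031102/14945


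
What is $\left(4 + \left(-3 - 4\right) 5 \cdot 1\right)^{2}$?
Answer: $961$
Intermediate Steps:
$\left(4 + \left(-3 - 4\right) 5 \cdot 1\right)^{2} = \left(4 + \left(-7\right) 5 \cdot 1\right)^{2} = \left(4 - 35\right)^{2} = \left(-31\right)^{2} = 961$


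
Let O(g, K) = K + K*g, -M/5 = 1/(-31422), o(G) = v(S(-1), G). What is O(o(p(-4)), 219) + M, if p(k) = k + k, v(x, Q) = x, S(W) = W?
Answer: 5/31422 ≈ 0.00015912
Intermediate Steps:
p(k) = 2*k
o(G) = -1
M = 5/31422 (M = -5/(-31422) = -5*(-1/31422) = 5/31422 ≈ 0.00015912)
O(o(p(-4)), 219) + M = 219*(1 - 1) + 5/31422 = 219*0 + 5/31422 = 0 + 5/31422 = 5/31422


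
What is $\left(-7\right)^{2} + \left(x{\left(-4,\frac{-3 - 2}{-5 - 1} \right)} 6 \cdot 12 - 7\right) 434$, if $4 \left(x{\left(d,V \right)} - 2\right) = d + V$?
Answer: $34769$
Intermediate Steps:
$x{\left(d,V \right)} = 2 + \frac{V}{4} + \frac{d}{4}$ ($x{\left(d,V \right)} = 2 + \frac{d + V}{4} = 2 + \frac{V + d}{4} = 2 + \left(\frac{V}{4} + \frac{d}{4}\right) = 2 + \frac{V}{4} + \frac{d}{4}$)
$\left(-7\right)^{2} + \left(x{\left(-4,\frac{-3 - 2}{-5 - 1} \right)} 6 \cdot 12 - 7\right) 434 = \left(-7\right)^{2} + \left(\left(2 + \frac{\left(-3 - 2\right) \frac{1}{-5 - 1}}{4} + \frac{1}{4} \left(-4\right)\right) 6 \cdot 12 - 7\right) 434 = 49 + \left(\left(2 + \frac{\left(-5\right) \frac{1}{-6}}{4} - 1\right) 6 \cdot 12 - 7\right) 434 = 49 + \left(\left(2 + \frac{\left(-5\right) \left(- \frac{1}{6}\right)}{4} - 1\right) 6 \cdot 12 - 7\right) 434 = 49 + \left(\left(2 + \frac{1}{4} \cdot \frac{5}{6} - 1\right) 6 \cdot 12 - 7\right) 434 = 49 + \left(\left(2 + \frac{5}{24} - 1\right) 6 \cdot 12 - 7\right) 434 = 49 + \left(\frac{29}{24} \cdot 6 \cdot 12 - 7\right) 434 = 49 + \left(\frac{29}{4} \cdot 12 - 7\right) 434 = 49 + \left(87 - 7\right) 434 = 49 + 80 \cdot 434 = 49 + 34720 = 34769$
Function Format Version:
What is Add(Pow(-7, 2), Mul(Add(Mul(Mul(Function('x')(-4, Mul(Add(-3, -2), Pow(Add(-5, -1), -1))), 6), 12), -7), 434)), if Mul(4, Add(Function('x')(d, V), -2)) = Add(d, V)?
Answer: 34769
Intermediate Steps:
Function('x')(d, V) = Add(2, Mul(Rational(1, 4), V), Mul(Rational(1, 4), d)) (Function('x')(d, V) = Add(2, Mul(Rational(1, 4), Add(d, V))) = Add(2, Mul(Rational(1, 4), Add(V, d))) = Add(2, Add(Mul(Rational(1, 4), V), Mul(Rational(1, 4), d))) = Add(2, Mul(Rational(1, 4), V), Mul(Rational(1, 4), d)))
Add(Pow(-7, 2), Mul(Add(Mul(Mul(Function('x')(-4, Mul(Add(-3, -2), Pow(Add(-5, -1), -1))), 6), 12), -7), 434)) = Add(Pow(-7, 2), Mul(Add(Mul(Mul(Add(2, Mul(Rational(1, 4), Mul(Add(-3, -2), Pow(Add(-5, -1), -1))), Mul(Rational(1, 4), -4)), 6), 12), -7), 434)) = Add(49, Mul(Add(Mul(Mul(Add(2, Mul(Rational(1, 4), Mul(-5, Pow(-6, -1))), -1), 6), 12), -7), 434)) = Add(49, Mul(Add(Mul(Mul(Add(2, Mul(Rational(1, 4), Mul(-5, Rational(-1, 6))), -1), 6), 12), -7), 434)) = Add(49, Mul(Add(Mul(Mul(Add(2, Mul(Rational(1, 4), Rational(5, 6)), -1), 6), 12), -7), 434)) = Add(49, Mul(Add(Mul(Mul(Add(2, Rational(5, 24), -1), 6), 12), -7), 434)) = Add(49, Mul(Add(Mul(Mul(Rational(29, 24), 6), 12), -7), 434)) = Add(49, Mul(Add(Mul(Rational(29, 4), 12), -7), 434)) = Add(49, Mul(Add(87, -7), 434)) = Add(49, Mul(80, 434)) = Add(49, 34720) = 34769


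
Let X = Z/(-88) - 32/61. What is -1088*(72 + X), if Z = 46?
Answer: -51798864/671 ≈ -77197.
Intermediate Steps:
X = -2811/2684 (X = 46/(-88) - 32/61 = 46*(-1/88) - 32*1/61 = -23/44 - 32/61 = -2811/2684 ≈ -1.0473)
-1088*(72 + X) = -1088*(72 - 2811/2684) = -1088*190437/2684 = -51798864/671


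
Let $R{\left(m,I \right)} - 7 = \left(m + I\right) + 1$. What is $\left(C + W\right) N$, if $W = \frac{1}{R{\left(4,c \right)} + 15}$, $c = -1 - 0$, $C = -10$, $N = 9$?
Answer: $- \frac{2331}{26} \approx -89.654$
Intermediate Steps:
$c = -1$ ($c = -1 + 0 = -1$)
$R{\left(m,I \right)} = 8 + I + m$ ($R{\left(m,I \right)} = 7 + \left(\left(m + I\right) + 1\right) = 7 + \left(\left(I + m\right) + 1\right) = 7 + \left(1 + I + m\right) = 8 + I + m$)
$W = \frac{1}{26}$ ($W = \frac{1}{\left(8 - 1 + 4\right) + 15} = \frac{1}{11 + 15} = \frac{1}{26} \approx 0.038462$)
$\left(C + W\right) N = \left(-10 + \frac{1}{26}\right) 9 = \left(- \frac{259}{26}\right) 9 = - \frac{2331}{26}$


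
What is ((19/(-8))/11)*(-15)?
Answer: 285/88 ≈ 3.2386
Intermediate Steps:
((19/(-8))/11)*(-15) = ((19*(-⅛))*(1/11))*(-15) = -19/8*1/11*(-15) = -19/88*(-15) = 285/88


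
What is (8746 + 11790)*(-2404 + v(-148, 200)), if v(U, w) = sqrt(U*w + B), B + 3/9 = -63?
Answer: -49368544 + 20536*I*sqrt(266970)/3 ≈ -4.9369e+7 + 3.5369e+6*I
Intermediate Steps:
B = -190/3 (B = -1/3 - 63 = -190/3 ≈ -63.333)
v(U, w) = sqrt(-190/3 + U*w) (v(U, w) = sqrt(U*w - 190/3) = sqrt(-190/3 + U*w))
(8746 + 11790)*(-2404 + v(-148, 200)) = (8746 + 11790)*(-2404 + sqrt(-570 + 9*(-148)*200)/3) = 20536*(-2404 + sqrt(-570 - 266400)/3) = 20536*(-2404 + sqrt(-266970)/3) = 20536*(-2404 + (I*sqrt(266970))/3) = 20536*(-2404 + I*sqrt(266970)/3) = -49368544 + 20536*I*sqrt(266970)/3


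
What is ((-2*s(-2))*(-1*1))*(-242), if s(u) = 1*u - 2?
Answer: 1936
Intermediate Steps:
s(u) = -2 + u (s(u) = u - 2 = -2 + u)
((-2*s(-2))*(-1*1))*(-242) = ((-2*(-2 - 2))*(-1*1))*(-242) = (-2*(-4)*(-1))*(-242) = (8*(-1))*(-242) = -8*(-242) = 1936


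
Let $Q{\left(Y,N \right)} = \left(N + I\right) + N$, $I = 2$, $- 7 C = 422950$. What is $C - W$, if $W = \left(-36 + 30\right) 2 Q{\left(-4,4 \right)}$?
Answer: $- \frac{422110}{7} \approx -60301.0$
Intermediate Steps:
$C = - \frac{422950}{7}$ ($C = \left(- \frac{1}{7}\right) 422950 = - \frac{422950}{7} \approx -60421.0$)
$Q{\left(Y,N \right)} = 2 + 2 N$ ($Q{\left(Y,N \right)} = \left(N + 2\right) + N = \left(2 + N\right) + N = 2 + 2 N$)
$W = -120$ ($W = \left(-36 + 30\right) 2 \left(2 + 2 \cdot 4\right) = \left(-6\right) 2 \left(2 + 8\right) = \left(-12\right) 10 = -120$)
$C - W = - \frac{422950}{7} - -120 = - \frac{422950}{7} + 120 = - \frac{422110}{7}$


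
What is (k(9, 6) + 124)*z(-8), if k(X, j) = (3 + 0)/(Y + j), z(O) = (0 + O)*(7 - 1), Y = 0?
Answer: -5976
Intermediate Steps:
z(O) = 6*O (z(O) = O*6 = 6*O)
k(X, j) = 3/j (k(X, j) = (3 + 0)/(0 + j) = 3/j)
(k(9, 6) + 124)*z(-8) = (3/6 + 124)*(6*(-8)) = (3*(⅙) + 124)*(-48) = (½ + 124)*(-48) = (249/2)*(-48) = -5976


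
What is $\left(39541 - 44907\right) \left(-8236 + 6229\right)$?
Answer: $10769562$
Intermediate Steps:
$\left(39541 - 44907\right) \left(-8236 + 6229\right) = \left(-5366\right) \left(-2007\right) = 10769562$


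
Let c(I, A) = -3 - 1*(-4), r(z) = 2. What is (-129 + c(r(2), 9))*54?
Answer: -6912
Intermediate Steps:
c(I, A) = 1 (c(I, A) = -3 + 4 = 1)
(-129 + c(r(2), 9))*54 = (-129 + 1)*54 = -128*54 = -6912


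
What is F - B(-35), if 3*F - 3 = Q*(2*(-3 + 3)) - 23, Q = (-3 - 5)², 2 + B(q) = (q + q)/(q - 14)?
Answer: -128/21 ≈ -6.0952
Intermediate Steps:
B(q) = -2 + 2*q/(-14 + q) (B(q) = -2 + (q + q)/(q - 14) = -2 + (2*q)/(-14 + q) = -2 + 2*q/(-14 + q))
Q = 64 (Q = (-8)² = 64)
F = -20/3 (F = 1 + (64*(2*(-3 + 3)) - 23)/3 = 1 + (64*(2*0) - 23)/3 = 1 + (64*0 - 23)/3 = 1 + (0 - 23)/3 = 1 + (⅓)*(-23) = 1 - 23/3 = -20/3 ≈ -6.6667)
F - B(-35) = -20/3 - 28/(-14 - 35) = -20/3 - 28/(-49) = -20/3 - 28*(-1)/49 = -20/3 - 1*(-4/7) = -20/3 + 4/7 = -128/21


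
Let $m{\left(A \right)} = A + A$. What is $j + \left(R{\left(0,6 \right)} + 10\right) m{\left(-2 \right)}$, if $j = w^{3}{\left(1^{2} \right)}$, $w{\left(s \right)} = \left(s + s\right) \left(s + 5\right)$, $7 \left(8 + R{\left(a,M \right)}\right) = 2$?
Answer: $\frac{12032}{7} \approx 1718.9$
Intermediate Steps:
$R{\left(a,M \right)} = - \frac{54}{7}$ ($R{\left(a,M \right)} = -8 + \frac{1}{7} \cdot 2 = -8 + \frac{2}{7} = - \frac{54}{7}$)
$w{\left(s \right)} = 2 s \left(5 + s\right)$
$m{\left(A \right)} = 2 A$
$j = 1728$ ($j = \left(2 \cdot 1^{2} \left(5 + 1^{2}\right)\right)^{3} = \left(2 \cdot 1 \left(5 + 1\right)\right)^{3} = \left(2 \cdot 1 \cdot 6\right)^{3} = 12^{3} = 1728$)
$j + \left(R{\left(0,6 \right)} + 10\right) m{\left(-2 \right)} = 1728 + \left(- \frac{54}{7} + 10\right) 2 \left(-2\right) = 1728 + \frac{16}{7} \left(-4\right) = 1728 - \frac{64}{7} = \frac{12032}{7}$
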